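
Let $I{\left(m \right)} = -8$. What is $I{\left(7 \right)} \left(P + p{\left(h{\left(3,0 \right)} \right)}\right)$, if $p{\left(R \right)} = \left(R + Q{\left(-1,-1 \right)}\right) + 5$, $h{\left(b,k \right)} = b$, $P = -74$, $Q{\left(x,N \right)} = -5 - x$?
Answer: $560$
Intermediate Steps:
$p{\left(R \right)} = 1 + R$ ($p{\left(R \right)} = \left(R - 4\right) + 5 = \left(-4 + R\right) + 5 = 1 + R$)
$I{\left(7 \right)} \left(P + p{\left(h{\left(3,0 \right)} \right)}\right) = - 8 \left(-74 + \left(1 + 3\right)\right) = - 8 \left(-74 + 4\right) = \left(-8\right) \left(-70\right) = 560$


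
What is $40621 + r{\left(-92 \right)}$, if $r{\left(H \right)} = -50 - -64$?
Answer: $40635$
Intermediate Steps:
$r{\left(H \right)} = 14$ ($r{\left(H \right)} = -50 + 64 = 14$)
$40621 + r{\left(-92 \right)} = 40621 + 14 = 40635$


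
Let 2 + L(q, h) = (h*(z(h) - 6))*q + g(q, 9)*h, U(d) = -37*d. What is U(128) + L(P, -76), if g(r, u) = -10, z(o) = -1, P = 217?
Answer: 111466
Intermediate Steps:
L(q, h) = -2 - 10*h - 7*h*q (L(q, h) = -2 + ((h*(-1 - 6))*q - 10*h) = -2 + ((h*(-7))*q - 10*h) = -2 + ((-7*h)*q - 10*h) = -2 + (-7*h*q - 10*h) = -2 + (-10*h - 7*h*q) = -2 - 10*h - 7*h*q)
U(128) + L(P, -76) = -37*128 + (-2 - 10*(-76) - 7*(-76)*217) = -4736 + (-2 + 760 + 115444) = -4736 + 116202 = 111466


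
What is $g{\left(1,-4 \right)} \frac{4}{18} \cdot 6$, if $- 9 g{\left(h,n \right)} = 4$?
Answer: $- \frac{16}{27} \approx -0.59259$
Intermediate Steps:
$g{\left(h,n \right)} = - \frac{4}{9}$ ($g{\left(h,n \right)} = \left(- \frac{1}{9}\right) 4 = - \frac{4}{9}$)
$g{\left(1,-4 \right)} \frac{4}{18} \cdot 6 = - \frac{4 \cdot \frac{4}{18}}{9} \cdot 6 = - \frac{4 \cdot 4 \cdot \frac{1}{18}}{9} \cdot 6 = \left(- \frac{4}{9}\right) \frac{2}{9} \cdot 6 = \left(- \frac{8}{81}\right) 6 = - \frac{16}{27}$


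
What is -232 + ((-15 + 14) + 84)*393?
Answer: 32387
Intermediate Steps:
-232 + ((-15 + 14) + 84)*393 = -232 + (-1 + 84)*393 = -232 + 83*393 = -232 + 32619 = 32387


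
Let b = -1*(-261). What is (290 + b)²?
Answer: 303601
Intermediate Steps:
b = 261
(290 + b)² = (290 + 261)² = 551² = 303601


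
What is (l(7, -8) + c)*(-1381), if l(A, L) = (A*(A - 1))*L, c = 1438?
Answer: -1521862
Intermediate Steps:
l(A, L) = A*L*(-1 + A) (l(A, L) = (A*(-1 + A))*L = A*L*(-1 + A))
(l(7, -8) + c)*(-1381) = (7*(-8)*(-1 + 7) + 1438)*(-1381) = (7*(-8)*6 + 1438)*(-1381) = (-336 + 1438)*(-1381) = 1102*(-1381) = -1521862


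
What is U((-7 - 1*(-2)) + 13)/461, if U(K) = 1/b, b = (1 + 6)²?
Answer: 1/22589 ≈ 4.4269e-5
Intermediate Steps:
b = 49 (b = 7² = 49)
U(K) = 1/49
U((-7 - 1*(-2)) + 13)/461 = (1/49)/461 = (1/49)*(1/461) = 1/22589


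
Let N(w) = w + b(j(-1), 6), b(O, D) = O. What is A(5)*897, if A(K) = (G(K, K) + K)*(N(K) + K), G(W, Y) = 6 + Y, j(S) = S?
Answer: 129168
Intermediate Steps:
N(w) = -1 + w (N(w) = w - 1 = -1 + w)
A(K) = (-1 + 2*K)*(6 + 2*K) (A(K) = ((6 + K) + K)*((-1 + K) + K) = (6 + 2*K)*(-1 + 2*K) = (-1 + 2*K)*(6 + 2*K))
A(5)*897 = (-6 + 4*5² + 10*5)*897 = (-6 + 4*25 + 50)*897 = (-6 + 100 + 50)*897 = 144*897 = 129168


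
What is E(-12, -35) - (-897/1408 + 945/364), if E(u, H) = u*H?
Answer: 7651821/18304 ≈ 418.04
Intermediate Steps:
E(u, H) = H*u
E(-12, -35) - (-897/1408 + 945/364) = -35*(-12) - (-897/1408 + 945/364) = 420 - (-897*1/1408 + 945*(1/364)) = 420 - (-897/1408 + 135/52) = 420 - 1*35859/18304 = 420 - 35859/18304 = 7651821/18304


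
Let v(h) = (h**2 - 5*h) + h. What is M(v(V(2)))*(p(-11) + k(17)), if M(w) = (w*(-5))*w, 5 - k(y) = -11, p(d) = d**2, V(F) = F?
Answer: -10960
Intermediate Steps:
v(h) = h**2 - 4*h
k(y) = 16 (k(y) = 5 - 1*(-11) = 5 + 11 = 16)
M(w) = -5*w**2 (M(w) = (-5*w)*w = -5*w**2)
M(v(V(2)))*(p(-11) + k(17)) = (-5*4*(-4 + 2)**2)*((-11)**2 + 16) = (-5*(2*(-2))**2)*(121 + 16) = -5*(-4)**2*137 = -5*16*137 = -80*137 = -10960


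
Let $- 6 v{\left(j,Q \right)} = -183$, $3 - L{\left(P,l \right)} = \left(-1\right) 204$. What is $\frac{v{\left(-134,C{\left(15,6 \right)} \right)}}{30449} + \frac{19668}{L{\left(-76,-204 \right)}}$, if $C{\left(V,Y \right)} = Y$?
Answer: $\frac{399251497}{4201962} \approx 95.016$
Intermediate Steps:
$L{\left(P,l \right)} = 207$ ($L{\left(P,l \right)} = 3 - \left(-1\right) 204 = 3 - -204 = 3 + 204 = 207$)
$v{\left(j,Q \right)} = \frac{61}{2}$ ($v{\left(j,Q \right)} = \left(- \frac{1}{6}\right) \left(-183\right) = \frac{61}{2}$)
$\frac{v{\left(-134,C{\left(15,6 \right)} \right)}}{30449} + \frac{19668}{L{\left(-76,-204 \right)}} = \frac{61}{2 \cdot 30449} + \frac{19668}{207} = \frac{61}{2} \cdot \frac{1}{30449} + 19668 \cdot \frac{1}{207} = \frac{61}{60898} + \frac{6556}{69} = \frac{399251497}{4201962}$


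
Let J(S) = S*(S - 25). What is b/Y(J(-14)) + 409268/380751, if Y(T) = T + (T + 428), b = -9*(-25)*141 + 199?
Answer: 3194295571/144685380 ≈ 22.078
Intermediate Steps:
J(S) = S*(-25 + S)
b = 31924 (b = 225*141 + 199 = 31725 + 199 = 31924)
Y(T) = 428 + 2*T (Y(T) = T + (428 + T) = 428 + 2*T)
b/Y(J(-14)) + 409268/380751 = 31924/(428 + 2*(-14*(-25 - 14))) + 409268/380751 = 31924/(428 + 2*(-14*(-39))) + 409268*(1/380751) = 31924/(428 + 2*546) + 409268/380751 = 31924/(428 + 1092) + 409268/380751 = 31924/1520 + 409268/380751 = 31924*(1/1520) + 409268/380751 = 7981/380 + 409268/380751 = 3194295571/144685380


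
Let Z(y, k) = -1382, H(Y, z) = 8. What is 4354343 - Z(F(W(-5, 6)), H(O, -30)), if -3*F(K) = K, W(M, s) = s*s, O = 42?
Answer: 4355725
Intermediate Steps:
W(M, s) = s**2
F(K) = -K/3
4354343 - Z(F(W(-5, 6)), H(O, -30)) = 4354343 - 1*(-1382) = 4354343 + 1382 = 4355725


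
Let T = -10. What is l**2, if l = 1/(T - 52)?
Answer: 1/3844 ≈ 0.00026015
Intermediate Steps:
l = -1/62 (l = 1/(-10 - 52) = 1/(-62) = -1/62 ≈ -0.016129)
l**2 = (-1/62)**2 = 1/3844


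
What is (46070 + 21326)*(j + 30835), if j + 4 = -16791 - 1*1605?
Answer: 838069260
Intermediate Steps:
j = -18400 (j = -4 + (-16791 - 1*1605) = -4 + (-16791 - 1605) = -4 - 18396 = -18400)
(46070 + 21326)*(j + 30835) = (46070 + 21326)*(-18400 + 30835) = 67396*12435 = 838069260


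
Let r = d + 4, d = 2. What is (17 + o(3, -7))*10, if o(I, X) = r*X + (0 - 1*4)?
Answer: -290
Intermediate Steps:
r = 6 (r = 2 + 4 = 6)
o(I, X) = -4 + 6*X (o(I, X) = 6*X + (0 - 1*4) = 6*X + (0 - 4) = 6*X - 4 = -4 + 6*X)
(17 + o(3, -7))*10 = (17 + (-4 + 6*(-7)))*10 = (17 + (-4 - 42))*10 = (17 - 46)*10 = -29*10 = -290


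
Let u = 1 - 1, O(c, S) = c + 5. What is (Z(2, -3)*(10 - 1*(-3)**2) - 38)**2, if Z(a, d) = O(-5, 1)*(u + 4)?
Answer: 1444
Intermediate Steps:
O(c, S) = 5 + c
u = 0
Z(a, d) = 0 (Z(a, d) = (5 - 5)*(0 + 4) = 0*4 = 0)
(Z(2, -3)*(10 - 1*(-3)**2) - 38)**2 = (0*(10 - 1*(-3)**2) - 38)**2 = (0*(10 - 1*9) - 38)**2 = (0*(10 - 9) - 38)**2 = (0*1 - 38)**2 = (0 - 38)**2 = (-38)**2 = 1444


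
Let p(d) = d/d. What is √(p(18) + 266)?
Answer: √267 ≈ 16.340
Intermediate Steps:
p(d) = 1
√(p(18) + 266) = √(1 + 266) = √267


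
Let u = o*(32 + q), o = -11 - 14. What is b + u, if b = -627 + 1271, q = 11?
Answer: -431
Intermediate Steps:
b = 644
o = -25
u = -1075 (u = -25*(32 + 11) = -25*43 = -1075)
b + u = 644 - 1075 = -431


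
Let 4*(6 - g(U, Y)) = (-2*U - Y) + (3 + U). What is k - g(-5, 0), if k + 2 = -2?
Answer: -8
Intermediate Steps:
k = -4 (k = -2 - 2 = -4)
g(U, Y) = 21/4 + U/4 + Y/4 (g(U, Y) = 6 - ((-2*U - Y) + (3 + U))/4 = 6 - ((-Y - 2*U) + (3 + U))/4 = 6 - (3 - U - Y)/4 = 6 + (-¾ + U/4 + Y/4) = 21/4 + U/4 + Y/4)
k - g(-5, 0) = -4 - (21/4 + (¼)*(-5) + (¼)*0) = -4 - (21/4 - 5/4 + 0) = -4 - 1*4 = -4 - 4 = -8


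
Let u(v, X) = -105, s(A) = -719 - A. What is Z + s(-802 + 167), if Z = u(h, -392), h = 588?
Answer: -189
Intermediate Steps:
Z = -105
Z + s(-802 + 167) = -105 + (-719 - (-802 + 167)) = -105 + (-719 - 1*(-635)) = -105 + (-719 + 635) = -105 - 84 = -189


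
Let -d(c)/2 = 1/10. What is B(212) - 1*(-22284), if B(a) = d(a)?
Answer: 111419/5 ≈ 22284.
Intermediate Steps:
d(c) = -⅕ (d(c) = -2/10 = -2*⅒ = -⅕)
B(a) = -⅕
B(212) - 1*(-22284) = -⅕ - 1*(-22284) = -⅕ + 22284 = 111419/5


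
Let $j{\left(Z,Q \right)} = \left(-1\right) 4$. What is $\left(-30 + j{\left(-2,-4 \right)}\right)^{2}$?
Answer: $1156$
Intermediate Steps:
$j{\left(Z,Q \right)} = -4$
$\left(-30 + j{\left(-2,-4 \right)}\right)^{2} = \left(-30 - 4\right)^{2} = \left(-34\right)^{2} = 1156$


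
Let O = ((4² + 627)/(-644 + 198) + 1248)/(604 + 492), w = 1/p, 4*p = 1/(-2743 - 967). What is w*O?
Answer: -1031315075/61102 ≈ -16879.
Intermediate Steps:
p = -1/14840 (p = 1/(4*(-2743 - 967)) = (¼)/(-3710) = (¼)*(-1/3710) = -1/14840 ≈ -6.7385e-5)
w = -14840 (w = 1/(-1/14840) = -14840)
O = 555965/488816 (O = ((16 + 627)/(-446) + 1248)/1096 = (643*(-1/446) + 1248)*(1/1096) = (-643/446 + 1248)*(1/1096) = (555965/446)*(1/1096) = 555965/488816 ≈ 1.1374)
w*O = -14840*555965/488816 = -1031315075/61102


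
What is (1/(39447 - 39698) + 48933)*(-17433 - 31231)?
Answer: -597700104848/251 ≈ -2.3813e+9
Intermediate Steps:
(1/(39447 - 39698) + 48933)*(-17433 - 31231) = (1/(-251) + 48933)*(-48664) = (-1/251 + 48933)*(-48664) = (12282182/251)*(-48664) = -597700104848/251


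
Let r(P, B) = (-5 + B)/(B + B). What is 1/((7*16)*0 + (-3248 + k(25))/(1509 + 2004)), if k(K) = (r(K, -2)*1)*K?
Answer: -14052/12817 ≈ -1.0964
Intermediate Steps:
r(P, B) = (-5 + B)/(2*B) (r(P, B) = (-5 + B)/((2*B)) = (-5 + B)*(1/(2*B)) = (-5 + B)/(2*B))
k(K) = 7*K/4 (k(K) = (((1/2)*(-5 - 2)/(-2))*1)*K = (((1/2)*(-1/2)*(-7))*1)*K = ((7/4)*1)*K = 7*K/4)
1/((7*16)*0 + (-3248 + k(25))/(1509 + 2004)) = 1/((7*16)*0 + (-3248 + (7/4)*25)/(1509 + 2004)) = 1/(112*0 + (-3248 + 175/4)/3513) = 1/(0 - 12817/4*1/3513) = 1/(0 - 12817/14052) = 1/(-12817/14052) = -14052/12817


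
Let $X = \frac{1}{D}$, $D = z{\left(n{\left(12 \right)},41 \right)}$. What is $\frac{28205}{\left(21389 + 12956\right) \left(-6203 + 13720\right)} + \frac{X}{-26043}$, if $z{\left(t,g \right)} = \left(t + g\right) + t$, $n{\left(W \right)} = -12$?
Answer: $\frac{2445811298}{22860093319563} \approx 0.00010699$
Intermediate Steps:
$z{\left(t,g \right)} = g + 2 t$ ($z{\left(t,g \right)} = \left(g + t\right) + t = g + 2 t$)
$D = 17$ ($D = 41 + 2 \left(-12\right) = 41 - 24 = 17$)
$X = \frac{1}{17} \approx 0.058824$
$\frac{28205}{\left(21389 + 12956\right) \left(-6203 + 13720\right)} + \frac{X}{-26043} = \frac{28205}{\left(21389 + 12956\right) \left(-6203 + 13720\right)} + \frac{1}{17 \left(-26043\right)} = \frac{28205}{34345 \cdot 7517} + \frac{1}{17} \left(- \frac{1}{26043}\right) = \frac{28205}{258171365} - \frac{1}{442731} = 28205 \cdot \frac{1}{258171365} - \frac{1}{442731} = \frac{5641}{51634273} - \frac{1}{442731} = \frac{2445811298}{22860093319563}$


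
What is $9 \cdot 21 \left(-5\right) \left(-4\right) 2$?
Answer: $7560$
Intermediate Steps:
$9 \cdot 21 \left(-5\right) \left(-4\right) 2 = 189 \cdot 20 \cdot 2 = 189 \cdot 40 = 7560$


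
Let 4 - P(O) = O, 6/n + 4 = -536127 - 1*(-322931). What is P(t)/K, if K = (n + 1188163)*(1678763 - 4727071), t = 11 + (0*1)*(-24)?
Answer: 186550/96523282636850369 ≈ 1.9327e-12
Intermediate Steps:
t = 11 (t = 11 + 0*(-24) = 11 + 0 = 11)
n = -3/106600 (n = 6/(-4 + (-536127 - 1*(-322931))) = 6/(-4 + (-536127 + 322931)) = 6/(-4 - 213196) = 6/(-213200) = 6*(-1/213200) = -3/106600 ≈ -2.8143e-5)
P(O) = 4 - O
K = -96523282636850369/26650 (K = (-3/106600 + 1188163)*(1678763 - 4727071) = (126658175797/106600)*(-3048308) = -96523282636850369/26650 ≈ -3.6219e+12)
P(t)/K = (4 - 1*11)/(-96523282636850369/26650) = (4 - 11)*(-26650/96523282636850369) = -7*(-26650/96523282636850369) = 186550/96523282636850369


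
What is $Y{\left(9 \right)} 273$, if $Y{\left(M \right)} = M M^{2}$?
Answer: $199017$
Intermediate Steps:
$Y{\left(M \right)} = M^{3}$
$Y{\left(9 \right)} 273 = 9^{3} \cdot 273 = 729 \cdot 273 = 199017$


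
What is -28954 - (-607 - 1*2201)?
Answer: -26146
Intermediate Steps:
-28954 - (-607 - 1*2201) = -28954 - (-607 - 2201) = -28954 - 1*(-2808) = -28954 + 2808 = -26146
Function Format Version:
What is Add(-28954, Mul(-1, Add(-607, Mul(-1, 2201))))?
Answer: -26146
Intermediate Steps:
Add(-28954, Mul(-1, Add(-607, Mul(-1, 2201)))) = Add(-28954, Mul(-1, Add(-607, -2201))) = Add(-28954, Mul(-1, -2808)) = Add(-28954, 2808) = -26146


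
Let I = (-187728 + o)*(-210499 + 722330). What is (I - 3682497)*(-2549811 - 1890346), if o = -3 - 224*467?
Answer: 664388884914337342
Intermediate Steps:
o = -104611 (o = -3 - 104608 = -104611)
I = -149628162709 (I = (-187728 - 104611)*(-210499 + 722330) = -292339*511831 = -149628162709)
(I - 3682497)*(-2549811 - 1890346) = (-149628162709 - 3682497)*(-2549811 - 1890346) = -149631845206*(-4440157) = 664388884914337342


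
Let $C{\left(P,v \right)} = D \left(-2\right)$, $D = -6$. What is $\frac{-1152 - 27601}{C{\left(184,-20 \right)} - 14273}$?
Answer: $\frac{28753}{14261} \approx 2.0162$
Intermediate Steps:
$C{\left(P,v \right)} = 12$ ($C{\left(P,v \right)} = \left(-6\right) \left(-2\right) = 12$)
$\frac{-1152 - 27601}{C{\left(184,-20 \right)} - 14273} = \frac{-1152 - 27601}{12 - 14273} = - \frac{28753}{-14261} = \left(-28753\right) \left(- \frac{1}{14261}\right) = \frac{28753}{14261}$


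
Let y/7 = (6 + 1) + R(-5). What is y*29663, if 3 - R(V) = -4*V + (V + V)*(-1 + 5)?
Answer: 6229230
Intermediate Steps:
R(V) = 3 - 4*V (R(V) = 3 - (-4*V + (V + V)*(-1 + 5)) = 3 - (-4*V + (2*V)*4) = 3 - (-4*V + 8*V) = 3 - 4*V)
y = 210 (y = 7*((6 + 1) + (3 - 4*(-5))) = 7*(7 + (3 + 20)) = 7*(7 + 23) = 7*30 = 210)
y*29663 = 210*29663 = 6229230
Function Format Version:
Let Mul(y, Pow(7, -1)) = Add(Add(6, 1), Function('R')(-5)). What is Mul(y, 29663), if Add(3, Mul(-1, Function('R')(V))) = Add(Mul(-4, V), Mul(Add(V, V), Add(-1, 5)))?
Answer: 6229230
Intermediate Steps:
Function('R')(V) = Add(3, Mul(-4, V)) (Function('R')(V) = Add(3, Mul(-1, Add(Mul(-4, V), Mul(Add(V, V), Add(-1, 5))))) = Add(3, Mul(-1, Add(Mul(-4, V), Mul(Mul(2, V), 4)))) = Add(3, Mul(-1, Add(Mul(-4, V), Mul(8, V)))) = Add(3, Mul(-1, Mul(4, V))) = Add(3, Mul(-4, V)))
y = 210 (y = Mul(7, Add(Add(6, 1), Add(3, Mul(-4, -5)))) = Mul(7, Add(7, Add(3, 20))) = Mul(7, Add(7, 23)) = Mul(7, 30) = 210)
Mul(y, 29663) = Mul(210, 29663) = 6229230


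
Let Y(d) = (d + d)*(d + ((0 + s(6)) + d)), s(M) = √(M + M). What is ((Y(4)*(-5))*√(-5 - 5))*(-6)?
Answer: 480*I*√10*(4 + √3) ≈ 8700.6*I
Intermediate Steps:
s(M) = √2*√M (s(M) = √(2*M) = √2*√M)
Y(d) = 2*d*(2*d + 2*√3) (Y(d) = (d + d)*(d + ((0 + √2*√6) + d)) = (2*d)*(d + ((0 + 2*√3) + d)) = (2*d)*(d + (2*√3 + d)) = (2*d)*(d + (d + 2*√3)) = (2*d)*(2*d + 2*√3) = 2*d*(2*d + 2*√3))
((Y(4)*(-5))*√(-5 - 5))*(-6) = (((4*4*(4 + √3))*(-5))*√(-5 - 5))*(-6) = (((64 + 16*√3)*(-5))*√(-10))*(-6) = ((-320 - 80*√3)*(I*√10))*(-6) = (I*√10*(-320 - 80*√3))*(-6) = -6*I*√10*(-320 - 80*√3)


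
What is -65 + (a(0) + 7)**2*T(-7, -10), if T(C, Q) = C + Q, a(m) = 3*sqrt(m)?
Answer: -898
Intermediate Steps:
-65 + (a(0) + 7)**2*T(-7, -10) = -65 + (3*sqrt(0) + 7)**2*(-7 - 10) = -65 + (3*0 + 7)**2*(-17) = -65 + (0 + 7)**2*(-17) = -65 + 7**2*(-17) = -65 + 49*(-17) = -65 - 833 = -898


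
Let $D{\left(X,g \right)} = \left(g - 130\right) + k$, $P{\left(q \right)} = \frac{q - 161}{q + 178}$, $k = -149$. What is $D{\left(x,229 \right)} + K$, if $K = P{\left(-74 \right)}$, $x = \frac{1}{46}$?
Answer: $- \frac{5435}{104} \approx -52.26$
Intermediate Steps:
$x = \frac{1}{46} \approx 0.021739$
$P{\left(q \right)} = \frac{-161 + q}{178 + q}$
$K = - \frac{235}{104}$ ($K = \frac{-161 - 74}{178 - 74} = \frac{1}{104} \left(-235\right) = - \frac{235}{104} \approx -2.2596$)
$D{\left(X,g \right)} = -279 + g$ ($D{\left(X,g \right)} = \left(g - 130\right) - 149 = \left(-130 + g\right) - 149 = -279 + g$)
$D{\left(x,229 \right)} + K = \left(-279 + 229\right) - \frac{235}{104} = -50 - \frac{235}{104} = - \frac{5435}{104}$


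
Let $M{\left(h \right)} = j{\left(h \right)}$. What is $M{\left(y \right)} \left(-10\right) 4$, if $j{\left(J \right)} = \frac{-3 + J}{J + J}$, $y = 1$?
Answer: $40$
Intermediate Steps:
$j{\left(J \right)} = \frac{-3 + J}{2 J}$
$M{\left(h \right)} = \frac{-3 + h}{2 h}$
$M{\left(y \right)} \left(-10\right) 4 = \frac{-3 + 1}{2 \cdot 1} \left(-10\right) 4 = \frac{1}{2} \cdot 1 \left(-2\right) \left(-10\right) 4 = \left(-1\right) \left(-10\right) 4 = 10 \cdot 4 = 40$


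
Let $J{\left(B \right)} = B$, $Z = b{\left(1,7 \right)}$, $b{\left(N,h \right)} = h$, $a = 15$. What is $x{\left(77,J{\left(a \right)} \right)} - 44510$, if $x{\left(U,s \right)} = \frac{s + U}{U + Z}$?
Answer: $- \frac{934687}{21} \approx -44509.0$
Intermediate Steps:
$Z = 7$
$x{\left(U,s \right)} = \frac{U + s}{7 + U}$ ($x{\left(U,s \right)} = \frac{s + U}{U + 7} = \frac{U + s}{7 + U}$)
$x{\left(77,J{\left(a \right)} \right)} - 44510 = \frac{77 + 15}{7 + 77} - 44510 = \frac{1}{84} \cdot 92 - 44510 = \frac{23}{21} - 44510 = - \frac{934687}{21}$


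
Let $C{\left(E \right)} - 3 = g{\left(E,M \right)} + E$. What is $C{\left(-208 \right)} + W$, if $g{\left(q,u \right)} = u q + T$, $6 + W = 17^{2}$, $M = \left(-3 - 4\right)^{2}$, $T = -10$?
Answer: $-10124$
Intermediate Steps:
$M = 49$ ($M = \left(-7\right)^{2} = 49$)
$W = 283$ ($W = -6 + 17^{2} = -6 + 289 = 283$)
$g{\left(q,u \right)} = -10 + q u$ ($g{\left(q,u \right)} = u q - 10 = q u - 10 = -10 + q u$)
$C{\left(E \right)} = -7 + 50 E$ ($C{\left(E \right)} = 3 + \left(\left(-10 + E 49\right) + E\right) = 3 + \left(\left(-10 + 49 E\right) + E\right) = 3 + \left(-10 + 50 E\right) = -7 + 50 E$)
$C{\left(-208 \right)} + W = \left(-7 + 50 \left(-208\right)\right) + 283 = \left(-7 - 10400\right) + 283 = -10407 + 283 = -10124$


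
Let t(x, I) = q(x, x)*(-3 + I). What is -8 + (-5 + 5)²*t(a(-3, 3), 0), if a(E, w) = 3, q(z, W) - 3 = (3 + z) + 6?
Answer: -8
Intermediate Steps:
q(z, W) = 12 + z (q(z, W) = 3 + ((3 + z) + 6) = 3 + (9 + z) = 12 + z)
t(x, I) = (-3 + I)*(12 + x) (t(x, I) = (12 + x)*(-3 + I) = (-3 + I)*(12 + x))
-8 + (-5 + 5)²*t(a(-3, 3), 0) = -8 + (-5 + 5)²*((-3 + 0)*(12 + 3)) = -8 + 0²*(-3*15) = -8 + 0*(-45) = -8 + 0 = -8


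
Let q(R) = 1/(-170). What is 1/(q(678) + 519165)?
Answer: 170/88258049 ≈ 1.9262e-6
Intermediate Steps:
q(R) = -1/170
1/(q(678) + 519165) = 1/(-1/170 + 519165) = 1/(88258049/170) = 170/88258049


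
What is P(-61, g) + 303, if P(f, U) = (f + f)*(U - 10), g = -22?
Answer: 4207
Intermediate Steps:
P(f, U) = 2*f*(-10 + U) (P(f, U) = (2*f)*(-10 + U) = 2*f*(-10 + U))
P(-61, g) + 303 = 2*(-61)*(-10 - 22) + 303 = 2*(-61)*(-32) + 303 = 3904 + 303 = 4207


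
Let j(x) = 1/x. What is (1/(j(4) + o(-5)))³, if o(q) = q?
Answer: -64/6859 ≈ -0.0093308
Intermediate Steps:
(1/(j(4) + o(-5)))³ = (1/(1/4 - 5))³ = (1/(¼ - 5))³ = (1/(-19/4))³ = (-4/19)³ = -64/6859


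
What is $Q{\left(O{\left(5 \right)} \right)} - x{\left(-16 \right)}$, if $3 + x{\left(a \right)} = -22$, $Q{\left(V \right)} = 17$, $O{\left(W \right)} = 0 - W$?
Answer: $42$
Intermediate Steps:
$O{\left(W \right)} = - W$
$x{\left(a \right)} = -25$ ($x{\left(a \right)} = -3 - 22 = -25$)
$Q{\left(O{\left(5 \right)} \right)} - x{\left(-16 \right)} = 17 - -25 = 17 + 25 = 42$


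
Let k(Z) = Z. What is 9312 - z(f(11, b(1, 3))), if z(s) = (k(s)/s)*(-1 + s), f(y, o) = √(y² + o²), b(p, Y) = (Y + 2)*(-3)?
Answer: 9313 - √346 ≈ 9294.4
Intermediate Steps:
b(p, Y) = -6 - 3*Y (b(p, Y) = (2 + Y)*(-3) = -6 - 3*Y)
f(y, o) = √(o² + y²)
z(s) = -1 + s (z(s) = (s/s)*(-1 + s) = 1*(-1 + s) = -1 + s)
9312 - z(f(11, b(1, 3))) = 9312 - (-1 + √((-6 - 3*3)² + 11²)) = 9312 - (-1 + √((-6 - 9)² + 121)) = 9312 - (-1 + √((-15)² + 121)) = 9312 - (-1 + √(225 + 121)) = 9312 - (-1 + √346) = 9312 + (1 - √346) = 9313 - √346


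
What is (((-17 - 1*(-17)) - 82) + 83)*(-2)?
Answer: -2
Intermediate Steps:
(((-17 - 1*(-17)) - 82) + 83)*(-2) = (((-17 + 17) - 82) + 83)*(-2) = ((0 - 82) + 83)*(-2) = (-82 + 83)*(-2) = 1*(-2) = -2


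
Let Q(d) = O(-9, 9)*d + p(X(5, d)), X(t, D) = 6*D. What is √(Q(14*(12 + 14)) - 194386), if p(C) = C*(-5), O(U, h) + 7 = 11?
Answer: 15*I*√906 ≈ 451.5*I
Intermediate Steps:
O(U, h) = 4 (O(U, h) = -7 + 11 = 4)
p(C) = -5*C
Q(d) = -26*d (Q(d) = 4*d - 30*d = -26*d)
√(Q(14*(12 + 14)) - 194386) = √(-364*(12 + 14) - 194386) = √(-364*26 - 194386) = √(-26*364 - 194386) = √(-9464 - 194386) = √(-203850) = 15*I*√906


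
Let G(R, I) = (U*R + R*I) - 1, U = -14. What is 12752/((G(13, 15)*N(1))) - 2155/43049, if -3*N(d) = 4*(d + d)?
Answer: -34314363/86098 ≈ -398.55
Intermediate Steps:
G(R, I) = -1 - 14*R + I*R (G(R, I) = (-14*R + R*I) - 1 = (-14*R + I*R) - 1 = -1 - 14*R + I*R)
N(d) = -8*d/3 (N(d) = -4*(d + d)/3 = -4*2*d/3 = -8*d/3)
12752/((G(13, 15)*N(1))) - 2155/43049 = 12752/(((-1 - 14*13 + 15*13)*(-8/3*1))) - 2155/43049 = 12752/(((-1 - 182 + 195)*(-8/3))) - 2155*1/43049 = 12752/((12*(-8/3))) - 2155/43049 = 12752/(-32) - 2155/43049 = 12752*(-1/32) - 2155/43049 = -797/2 - 2155/43049 = -34314363/86098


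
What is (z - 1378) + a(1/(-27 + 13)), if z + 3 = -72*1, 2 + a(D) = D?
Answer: -20371/14 ≈ -1455.1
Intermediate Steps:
a(D) = -2 + D
z = -75 (z = -3 - 72*1 = -3 - 72 = -75)
(z - 1378) + a(1/(-27 + 13)) = (-75 - 1378) + (-2 + 1/(-27 + 13)) = -1453 + (-2 + 1/(-14)) = -1453 + (-2 - 1/14) = -1453 - 29/14 = -20371/14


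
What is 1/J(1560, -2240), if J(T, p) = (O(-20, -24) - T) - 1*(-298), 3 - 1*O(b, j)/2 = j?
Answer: -1/1208 ≈ -0.00082781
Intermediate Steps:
O(b, j) = 6 - 2*j
J(T, p) = 352 - T (J(T, p) = ((6 - 2*(-24)) - T) - 1*(-298) = ((6 + 48) - T) + 298 = (54 - T) + 298 = 352 - T)
1/J(1560, -2240) = 1/(352 - 1*1560) = 1/(352 - 1560) = 1/(-1208) = -1/1208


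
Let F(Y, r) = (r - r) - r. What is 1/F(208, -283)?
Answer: 1/283 ≈ 0.0035336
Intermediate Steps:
F(Y, r) = -r (F(Y, r) = 0 - r = -r)
1/F(208, -283) = 1/(-1*(-283)) = 1/283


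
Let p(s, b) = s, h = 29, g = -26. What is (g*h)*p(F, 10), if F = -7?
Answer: 5278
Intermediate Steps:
(g*h)*p(F, 10) = -26*29*(-7) = -754*(-7) = 5278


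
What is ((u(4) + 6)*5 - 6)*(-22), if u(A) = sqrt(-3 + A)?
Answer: -638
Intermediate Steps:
((u(4) + 6)*5 - 6)*(-22) = ((sqrt(-3 + 4) + 6)*5 - 6)*(-22) = ((sqrt(1) + 6)*5 - 6)*(-22) = ((1 + 6)*5 - 6)*(-22) = (7*5 - 6)*(-22) = (35 - 6)*(-22) = 29*(-22) = -638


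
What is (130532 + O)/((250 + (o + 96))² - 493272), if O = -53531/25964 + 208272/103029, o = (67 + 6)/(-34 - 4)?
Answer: -42017856216556587/120673316126496059 ≈ -0.34820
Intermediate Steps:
o = -73/38 (o = 73/(-38) = 73*(-1/38) = -73/38 ≈ -1.9211)
O = -35890397/891681652 (O = -53531*1/25964 + 208272*(1/103029) = -53531/25964 + 69424/34343 = -35890397/891681652 ≈ -0.040250)
(130532 + O)/((250 + (o + 96))² - 493272) = (130532 - 35890397/891681652)/((250 + (-73/38 + 96))² - 493272) = 116392953508467/(891681652*((250 + 3575/38)² - 493272)) = 116392953508467/(891681652*((13075/38)² - 493272)) = 116392953508467/(891681652*(170955625/1444 - 493272)) = 116392953508467/(891681652*(-541329143/1444)) = (116392953508467/891681652)*(-1444/541329143) = -42017856216556587/120673316126496059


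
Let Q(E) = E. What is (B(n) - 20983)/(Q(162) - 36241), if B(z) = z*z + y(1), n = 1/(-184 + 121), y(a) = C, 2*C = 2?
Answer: 83277557/143197551 ≈ 0.58156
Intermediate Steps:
C = 1 (C = (½)*2 = 1)
y(a) = 1
n = -1/63 (n = 1/(-63) = -1/63 ≈ -0.015873)
B(z) = 1 + z² (B(z) = z*z + 1 = z² + 1 = 1 + z²)
(B(n) - 20983)/(Q(162) - 36241) = ((1 + (-1/63)²) - 20983)/(162 - 36241) = ((1 + 1/3969) - 20983)/(-36079) = (3970/3969 - 20983)*(-1/36079) = -83277557/3969*(-1/36079) = 83277557/143197551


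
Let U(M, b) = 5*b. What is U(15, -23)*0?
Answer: 0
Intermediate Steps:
U(15, -23)*0 = (5*(-23))*0 = -115*0 = 0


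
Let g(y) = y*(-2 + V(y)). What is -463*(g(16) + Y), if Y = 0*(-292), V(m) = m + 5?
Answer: -140752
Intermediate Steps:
V(m) = 5 + m
Y = 0
g(y) = y*(3 + y) (g(y) = y*(-2 + (5 + y)) = y*(3 + y))
-463*(g(16) + Y) = -463*(16*(3 + 16) + 0) = -463*(16*19 + 0) = -463*(304 + 0) = -463*304 = -140752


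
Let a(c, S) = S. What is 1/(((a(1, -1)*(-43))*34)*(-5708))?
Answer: -1/8345096 ≈ -1.1983e-7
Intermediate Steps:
1/(((a(1, -1)*(-43))*34)*(-5708)) = 1/((-1*(-43)*34)*(-5708)) = -1/5708/(43*34) = -1/5708/1462 = (1/1462)*(-1/5708) = -1/8345096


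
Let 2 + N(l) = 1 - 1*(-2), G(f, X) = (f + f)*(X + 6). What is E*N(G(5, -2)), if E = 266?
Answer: 266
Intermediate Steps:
G(f, X) = 2*f*(6 + X) (G(f, X) = (2*f)*(6 + X) = 2*f*(6 + X))
N(l) = 1 (N(l) = -2 + (1 - 1*(-2)) = -2 + (1 + 2) = -2 + 3 = 1)
E*N(G(5, -2)) = 266*1 = 266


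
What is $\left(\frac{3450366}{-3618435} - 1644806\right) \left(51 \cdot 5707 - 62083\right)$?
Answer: $- \frac{454255950637410208}{1206145} \approx -3.7662 \cdot 10^{11}$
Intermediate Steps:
$\left(\frac{3450366}{-3618435} - 1644806\right) \left(51 \cdot 5707 - 62083\right) = \left(3450366 \left(- \frac{1}{3618435}\right) - 1644806\right) \left(291057 - 62083\right) = \left(- \frac{1150122}{1206145} - 1644806\right) 228974 = \left(- \frac{1983875682992}{1206145}\right) 228974 = - \frac{454255950637410208}{1206145}$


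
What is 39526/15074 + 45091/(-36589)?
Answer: 383257540/275771293 ≈ 1.3898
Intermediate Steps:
39526/15074 + 45091/(-36589) = 39526*(1/15074) + 45091*(-1/36589) = 19763/7537 - 45091/36589 = 383257540/275771293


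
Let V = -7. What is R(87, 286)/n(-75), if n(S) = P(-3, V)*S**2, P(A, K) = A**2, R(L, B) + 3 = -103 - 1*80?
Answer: -62/16875 ≈ -0.0036741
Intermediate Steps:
R(L, B) = -186 (R(L, B) = -3 + (-103 - 1*80) = -3 + (-103 - 80) = -3 - 183 = -186)
n(S) = 9*S**2 (n(S) = (-3)**2*S**2 = 9*S**2)
R(87, 286)/n(-75) = -186/(9*(-75)**2) = -186/(9*5625) = -186/50625 = -186*1/50625 = -62/16875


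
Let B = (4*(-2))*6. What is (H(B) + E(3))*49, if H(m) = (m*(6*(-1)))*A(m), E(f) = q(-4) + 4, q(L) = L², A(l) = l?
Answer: -676396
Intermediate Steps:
B = -48 (B = -8*6 = -48)
E(f) = 20 (E(f) = (-4)² + 4 = 16 + 4 = 20)
H(m) = -6*m² (H(m) = (m*(6*(-1)))*m = (m*(-6))*m = (-6*m)*m = -6*m²)
(H(B) + E(3))*49 = (-6*(-48)² + 20)*49 = (-6*2304 + 20)*49 = (-13824 + 20)*49 = -13804*49 = -676396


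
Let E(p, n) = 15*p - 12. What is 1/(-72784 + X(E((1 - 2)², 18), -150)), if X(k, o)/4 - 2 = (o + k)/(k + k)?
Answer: -1/72874 ≈ -1.3722e-5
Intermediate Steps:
E(p, n) = -12 + 15*p
X(k, o) = 8 + 2*(k + o)/k (X(k, o) = 8 + 4*((o + k)/(k + k)) = 8 + 4*((k + o)/((2*k))) = 8 + 4*((k + o)*(1/(2*k))) = 8 + 4*((k + o)/(2*k)) = 8 + 2*(k + o)/k)
1/(-72784 + X(E((1 - 2)², 18), -150)) = 1/(-72784 + (10 + 2*(-150)/(-12 + 15*(1 - 2)²))) = 1/(-72784 + (10 + 2*(-150)/(-12 + 15*(-1)²))) = 1/(-72784 + (10 + 2*(-150)/(-12 + 15*1))) = 1/(-72784 + (10 + 2*(-150)/(-12 + 15))) = 1/(-72784 + (10 + 2*(-150)/3)) = 1/(-72784 + (10 + 2*(-150)*(⅓))) = 1/(-72784 + (10 - 100)) = 1/(-72784 - 90) = 1/(-72874) = -1/72874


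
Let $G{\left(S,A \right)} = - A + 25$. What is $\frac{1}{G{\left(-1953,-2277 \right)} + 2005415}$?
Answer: $\frac{1}{2007717} \approx 4.9808 \cdot 10^{-7}$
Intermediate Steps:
$G{\left(S,A \right)} = 25 - A$
$\frac{1}{G{\left(-1953,-2277 \right)} + 2005415} = \frac{1}{\left(25 - -2277\right) + 2005415} = \frac{1}{\left(25 + 2277\right) + 2005415} = \frac{1}{2302 + 2005415} = \frac{1}{2007717}$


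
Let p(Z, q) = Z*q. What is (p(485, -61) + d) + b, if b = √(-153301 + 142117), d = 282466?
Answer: 252881 + 4*I*√699 ≈ 2.5288e+5 + 105.75*I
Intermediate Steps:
b = 4*I*√699 (b = √(-11184) = 4*I*√699 ≈ 105.75*I)
(p(485, -61) + d) + b = (485*(-61) + 282466) + 4*I*√699 = (-29585 + 282466) + 4*I*√699 = 252881 + 4*I*√699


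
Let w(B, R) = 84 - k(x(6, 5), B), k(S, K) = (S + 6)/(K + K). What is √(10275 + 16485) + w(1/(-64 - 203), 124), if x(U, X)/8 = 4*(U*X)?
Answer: 129045 + 2*√6690 ≈ 1.2921e+5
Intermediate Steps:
x(U, X) = 32*U*X (x(U, X) = 8*(4*(U*X)) = 8*(4*U*X) = 32*U*X)
k(S, K) = (6 + S)/(2*K) (k(S, K) = (6 + S)/((2*K)) = (6 + S)*(1/(2*K)) = (6 + S)/(2*K))
w(B, R) = 84 - 483/B (w(B, R) = 84 - (6 + 32*6*5)/(2*B) = 84 - (6 + 960)/(2*B) = 84 - 966/(2*B) = 84 - 483/B)
√(10275 + 16485) + w(1/(-64 - 203), 124) = √(10275 + 16485) + (84 - 483/(1/(-64 - 203))) = √26760 + (84 - 483/(1/(-267))) = 2*√6690 + (84 - 483/(-1/267)) = 2*√6690 + (84 - 483*(-267)) = 2*√6690 + (84 + 128961) = 2*√6690 + 129045 = 129045 + 2*√6690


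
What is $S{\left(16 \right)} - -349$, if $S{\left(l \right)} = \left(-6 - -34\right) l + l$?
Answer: $813$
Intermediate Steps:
$S{\left(l \right)} = 29 l$ ($S{\left(l \right)} = \left(-6 + 34\right) l + l = 28 l + l = 29 l$)
$S{\left(16 \right)} - -349 = 29 \cdot 16 - -349 = 464 + 349 = 813$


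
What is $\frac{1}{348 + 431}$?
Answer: $\frac{1}{779} \approx 0.0012837$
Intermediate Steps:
$\frac{1}{348 + 431} = \frac{1}{779}$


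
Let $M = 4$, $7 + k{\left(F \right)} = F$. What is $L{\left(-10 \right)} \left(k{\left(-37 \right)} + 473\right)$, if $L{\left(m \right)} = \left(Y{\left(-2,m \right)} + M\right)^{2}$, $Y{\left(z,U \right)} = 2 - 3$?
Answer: $3861$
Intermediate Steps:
$Y{\left(z,U \right)} = -1$
$k{\left(F \right)} = -7 + F$
$L{\left(m \right)} = 9$ ($L{\left(m \right)} = \left(-1 + 4\right)^{2} = 3^{2} = 9$)
$L{\left(-10 \right)} \left(k{\left(-37 \right)} + 473\right) = 9 \left(\left(-7 - 37\right) + 473\right) = 9 \left(-44 + 473\right) = 9 \cdot 429 = 3861$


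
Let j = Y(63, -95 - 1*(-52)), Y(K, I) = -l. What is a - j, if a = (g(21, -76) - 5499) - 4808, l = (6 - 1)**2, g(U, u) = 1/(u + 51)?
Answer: -257051/25 ≈ -10282.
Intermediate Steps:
g(U, u) = 1/(51 + u)
l = 25 (l = 5**2 = 25)
Y(K, I) = -25 (Y(K, I) = -1*25 = -25)
a = -257676/25 (a = (1/(51 - 76) - 5499) - 4808 = (1/(-25) - 5499) - 4808 = (-1/25 - 5499) - 4808 = -137476/25 - 4808 = -257676/25 ≈ -10307.)
j = -25
a - j = -257676/25 - 1*(-25) = -257676/25 + 25 = -257051/25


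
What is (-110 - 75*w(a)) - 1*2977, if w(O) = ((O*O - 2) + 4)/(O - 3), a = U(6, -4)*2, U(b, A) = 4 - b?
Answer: -20259/7 ≈ -2894.1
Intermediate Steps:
a = -4 (a = (4 - 1*6)*2 = (4 - 6)*2 = -2*2 = -4)
w(O) = (2 + O**2)/(-3 + O) (w(O) = ((O**2 - 2) + 4)/(-3 + O) = ((-2 + O**2) + 4)/(-3 + O) = (2 + O**2)/(-3 + O))
(-110 - 75*w(a)) - 1*2977 = (-110 - 75*(2 + (-4)**2)/(-3 - 4)) - 1*2977 = (-110 - 75*(2 + 16)/(-7)) - 2977 = (-110 - (-75)*18/7) - 2977 = (-110 - 75*(-18/7)) - 2977 = (-110 + 1350/7) - 2977 = 580/7 - 2977 = -20259/7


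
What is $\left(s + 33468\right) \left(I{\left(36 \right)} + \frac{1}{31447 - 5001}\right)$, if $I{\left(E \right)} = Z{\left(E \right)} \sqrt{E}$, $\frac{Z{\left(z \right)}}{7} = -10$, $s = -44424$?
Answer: $\frac{60845893482}{13223} \approx 4.6015 \cdot 10^{6}$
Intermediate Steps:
$Z{\left(z \right)} = -70$ ($Z{\left(z \right)} = 7 \left(-10\right) = -70$)
$I{\left(E \right)} = - 70 \sqrt{E}$
$\left(s + 33468\right) \left(I{\left(36 \right)} + \frac{1}{31447 - 5001}\right) = \left(-44424 + 33468\right) \left(- 70 \sqrt{36} + \frac{1}{31447 - 5001}\right) = - 10956 \left(\left(-70\right) 6 + \frac{1}{26446}\right) = - 10956 \left(-420 + \frac{1}{26446}\right) = \left(-10956\right) \left(- \frac{11107319}{26446}\right) = \frac{60845893482}{13223}$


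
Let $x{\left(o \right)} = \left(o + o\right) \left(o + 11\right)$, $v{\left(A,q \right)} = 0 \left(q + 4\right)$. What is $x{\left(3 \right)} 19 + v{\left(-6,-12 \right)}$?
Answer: $1596$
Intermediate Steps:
$v{\left(A,q \right)} = 0$ ($v{\left(A,q \right)} = 0 \left(4 + q\right) = 0$)
$x{\left(o \right)} = 2 o \left(11 + o\right)$
$x{\left(3 \right)} 19 + v{\left(-6,-12 \right)} = 2 \cdot 3 \left(11 + 3\right) 19 + 0 = 2 \cdot 3 \cdot 14 \cdot 19 + 0 = 84 \cdot 19 + 0 = 1596 + 0 = 1596$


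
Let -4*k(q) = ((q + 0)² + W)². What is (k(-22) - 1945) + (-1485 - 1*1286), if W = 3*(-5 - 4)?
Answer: -227713/4 ≈ -56928.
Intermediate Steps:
W = -27 (W = 3*(-9) = -27)
k(q) = -(-27 + q²)²/4 (k(q) = -((q + 0)² - 27)²/4 = -(q² - 27)²/4 = -(-27 + q²)²/4)
(k(-22) - 1945) + (-1485 - 1*1286) = (-(-27 + (-22)²)²/4 - 1945) + (-1485 - 1*1286) = (-(-27 + 484)²/4 - 1945) + (-1485 - 1286) = (-¼*457² - 1945) - 2771 = (-¼*208849 - 1945) - 2771 = (-208849/4 - 1945) - 2771 = -216629/4 - 2771 = -227713/4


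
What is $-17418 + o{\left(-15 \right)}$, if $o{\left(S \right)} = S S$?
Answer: $-17193$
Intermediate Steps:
$o{\left(S \right)} = S^{2}$
$-17418 + o{\left(-15 \right)} = -17418 + \left(-15\right)^{2} = -17418 + 225 = -17193$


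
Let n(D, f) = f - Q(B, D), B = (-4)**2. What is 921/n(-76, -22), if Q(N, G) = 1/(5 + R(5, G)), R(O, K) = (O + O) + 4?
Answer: -17499/419 ≈ -41.764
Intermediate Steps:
R(O, K) = 4 + 2*O (R(O, K) = 2*O + 4 = 4 + 2*O)
B = 16
Q(N, G) = 1/19 (Q(N, G) = 1/(5 + (4 + 2*5)) = 1/(5 + (4 + 10)) = 1/(5 + 14) = 1/19)
n(D, f) = -1/19 + f (n(D, f) = f - 1*1/19 = f - 1/19 = -1/19 + f)
921/n(-76, -22) = 921/(-1/19 - 22) = 921/(-419/19) = 921*(-19/419) = -17499/419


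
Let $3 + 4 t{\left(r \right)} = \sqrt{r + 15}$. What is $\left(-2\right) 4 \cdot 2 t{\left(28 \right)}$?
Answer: $12 - 4 \sqrt{43} \approx -14.23$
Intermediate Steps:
$t{\left(r \right)} = - \frac{3}{4} + \frac{\sqrt{15 + r}}{4}$ ($t{\left(r \right)} = - \frac{3}{4} + \frac{\sqrt{r + 15}}{4} = - \frac{3}{4} + \frac{\sqrt{15 + r}}{4}$)
$\left(-2\right) 4 \cdot 2 t{\left(28 \right)} = \left(-2\right) 4 \cdot 2 \left(- \frac{3}{4} + \frac{\sqrt{15 + 28}}{4}\right) = \left(-8\right) 2 \left(- \frac{3}{4} + \frac{\sqrt{43}}{4}\right) = - 16 \left(- \frac{3}{4} + \frac{\sqrt{43}}{4}\right) = 12 - 4 \sqrt{43}$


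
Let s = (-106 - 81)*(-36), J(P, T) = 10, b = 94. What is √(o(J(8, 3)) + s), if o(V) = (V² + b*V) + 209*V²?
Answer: 64*√7 ≈ 169.33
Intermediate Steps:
o(V) = 94*V + 210*V² (o(V) = (V² + 94*V) + 209*V² = 94*V + 210*V²)
s = 6732 (s = -187*(-36) = 6732)
√(o(J(8, 3)) + s) = √(2*10*(47 + 105*10) + 6732) = √(2*10*(47 + 1050) + 6732) = √(2*10*1097 + 6732) = √(21940 + 6732) = √28672 = 64*√7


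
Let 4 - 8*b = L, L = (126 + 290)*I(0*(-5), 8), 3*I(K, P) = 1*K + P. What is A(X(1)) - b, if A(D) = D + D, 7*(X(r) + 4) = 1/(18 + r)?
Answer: 103885/798 ≈ 130.18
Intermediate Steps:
I(K, P) = K/3 + P/3 (I(K, P) = (1*K + P)/3 = (K + P)/3 = K/3 + P/3)
X(r) = -4 + 1/(7*(18 + r))
A(D) = 2*D
L = 3328/3 (L = (126 + 290)*((0*(-5))/3 + (⅓)*8) = 416*((⅓)*0 + 8/3) = 416*(0 + 8/3) = 416*(8/3) = 3328/3 ≈ 1109.3)
b = -829/6 (b = ½ - ⅛*3328/3 = ½ - 416/3 = -829/6 ≈ -138.17)
A(X(1)) - b = 2*((-503 - 28*1)/(7*(18 + 1))) - 1*(-829/6) = 2*((⅐)*(-503 - 28)/19) + 829/6 = 2*((⅐)*(1/19)*(-531)) + 829/6 = 2*(-531/133) + 829/6 = -1062/133 + 829/6 = 103885/798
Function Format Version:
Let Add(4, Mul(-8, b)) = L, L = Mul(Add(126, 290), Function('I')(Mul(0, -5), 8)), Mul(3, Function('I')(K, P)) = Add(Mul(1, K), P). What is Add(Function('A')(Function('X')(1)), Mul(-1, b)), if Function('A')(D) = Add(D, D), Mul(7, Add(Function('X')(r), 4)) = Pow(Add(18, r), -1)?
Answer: Rational(103885, 798) ≈ 130.18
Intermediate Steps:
Function('I')(K, P) = Add(Mul(Rational(1, 3), K), Mul(Rational(1, 3), P)) (Function('I')(K, P) = Mul(Rational(1, 3), Add(Mul(1, K), P)) = Mul(Rational(1, 3), Add(K, P)) = Add(Mul(Rational(1, 3), K), Mul(Rational(1, 3), P)))
Function('X')(r) = Add(-4, Mul(Rational(1, 7), Pow(Add(18, r), -1)))
Function('A')(D) = Mul(2, D)
L = Rational(3328, 3) (L = Mul(Add(126, 290), Add(Mul(Rational(1, 3), Mul(0, -5)), Mul(Rational(1, 3), 8))) = Mul(416, Add(Mul(Rational(1, 3), 0), Rational(8, 3))) = Mul(416, Add(0, Rational(8, 3))) = Mul(416, Rational(8, 3)) = Rational(3328, 3) ≈ 1109.3)
b = Rational(-829, 6) (b = Add(Rational(1, 2), Mul(Rational(-1, 8), Rational(3328, 3))) = Add(Rational(1, 2), Rational(-416, 3)) = Rational(-829, 6) ≈ -138.17)
Add(Function('A')(Function('X')(1)), Mul(-1, b)) = Add(Mul(2, Mul(Rational(1, 7), Pow(Add(18, 1), -1), Add(-503, Mul(-28, 1)))), Mul(-1, Rational(-829, 6))) = Add(Mul(2, Mul(Rational(1, 7), Pow(19, -1), Add(-503, -28))), Rational(829, 6)) = Add(Mul(2, Mul(Rational(1, 7), Rational(1, 19), -531)), Rational(829, 6)) = Add(Mul(2, Rational(-531, 133)), Rational(829, 6)) = Add(Rational(-1062, 133), Rational(829, 6)) = Rational(103885, 798)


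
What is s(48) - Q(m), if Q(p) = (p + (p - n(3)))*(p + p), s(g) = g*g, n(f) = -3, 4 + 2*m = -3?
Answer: 2276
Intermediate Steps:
m = -7/2 (m = -2 + (½)*(-3) = -2 - 3/2 = -7/2 ≈ -3.5000)
s(g) = g²
Q(p) = 2*p*(3 + 2*p) (Q(p) = (p + (p - 1*(-3)))*(p + p) = (p + (p + 3))*(2*p) = (p + (3 + p))*(2*p) = (3 + 2*p)*(2*p) = 2*p*(3 + 2*p))
s(48) - Q(m) = 48² - 2*(-7)*(3 + 2*(-7/2))/2 = 2304 - 2*(-7)*(3 - 7)/2 = 2304 - 2*(-7)*(-4)/2 = 2304 - 1*28 = 2304 - 28 = 2276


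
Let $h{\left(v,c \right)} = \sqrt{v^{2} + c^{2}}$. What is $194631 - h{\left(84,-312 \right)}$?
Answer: $194631 - 60 \sqrt{29} \approx 1.9431 \cdot 10^{5}$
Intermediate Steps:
$h{\left(v,c \right)} = \sqrt{c^{2} + v^{2}}$
$194631 - h{\left(84,-312 \right)} = 194631 - \sqrt{\left(-312\right)^{2} + 84^{2}} = 194631 - \sqrt{97344 + 7056} = 194631 - \sqrt{104400} = 194631 - 60 \sqrt{29}$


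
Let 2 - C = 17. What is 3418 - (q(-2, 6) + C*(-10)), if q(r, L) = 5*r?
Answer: 3278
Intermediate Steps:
C = -15 (C = 2 - 1*17 = 2 - 17 = -15)
3418 - (q(-2, 6) + C*(-10)) = 3418 - (5*(-2) - 15*(-10)) = 3418 - (-10 + 150) = 3418 - 1*140 = 3418 - 140 = 3278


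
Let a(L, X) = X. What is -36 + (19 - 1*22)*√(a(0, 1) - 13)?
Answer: -36 - 6*I*√3 ≈ -36.0 - 10.392*I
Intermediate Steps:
-36 + (19 - 1*22)*√(a(0, 1) - 13) = -36 + (19 - 1*22)*√(1 - 13) = -36 + (19 - 22)*√(-12) = -36 - 6*I*√3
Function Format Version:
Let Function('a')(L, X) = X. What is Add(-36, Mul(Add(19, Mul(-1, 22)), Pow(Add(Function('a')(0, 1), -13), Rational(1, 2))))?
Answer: Add(-36, Mul(-6, I, Pow(3, Rational(1, 2)))) ≈ Add(-36.000, Mul(-10.392, I))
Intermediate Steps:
Add(-36, Mul(Add(19, Mul(-1, 22)), Pow(Add(Function('a')(0, 1), -13), Rational(1, 2)))) = Add(-36, Mul(Add(19, Mul(-1, 22)), Pow(Add(1, -13), Rational(1, 2)))) = Add(-36, Mul(Add(19, -22), Pow(-12, Rational(1, 2)))) = Add(-36, Mul(-3, Mul(2, I, Pow(3, Rational(1, 2))))) = Add(-36, Mul(-6, I, Pow(3, Rational(1, 2))))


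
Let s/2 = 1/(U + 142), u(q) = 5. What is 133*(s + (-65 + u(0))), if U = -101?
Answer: -326914/41 ≈ -7973.5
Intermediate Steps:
s = 2/41 (s = 2/(-101 + 142) = 2/41 ≈ 0.048781)
133*(s + (-65 + u(0))) = 133*(2/41 + (-65 + 5)) = 133*(2/41 - 60) = 133*(-2458/41) = -326914/41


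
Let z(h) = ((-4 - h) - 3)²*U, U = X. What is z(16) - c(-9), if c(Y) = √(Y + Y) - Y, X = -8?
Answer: -4241 - 3*I*√2 ≈ -4241.0 - 4.2426*I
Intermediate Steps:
U = -8
z(h) = -8*(-7 - h)² (z(h) = ((-4 - h) - 3)²*(-8) = (-7 - h)²*(-8) = -8*(-7 - h)²)
c(Y) = -Y + √2*√Y (c(Y) = √(2*Y) - Y = √2*√Y - Y = -Y + √2*√Y)
z(16) - c(-9) = -8*(7 + 16)² - (-1*(-9) + √2*√(-9)) = -8*23² - (9 + √2*(3*I)) = -8*529 - (9 + 3*I*√2) = -4232 + (-9 - 3*I*√2) = -4241 - 3*I*√2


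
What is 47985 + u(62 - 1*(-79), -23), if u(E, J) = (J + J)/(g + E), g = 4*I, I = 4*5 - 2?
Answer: 10220759/213 ≈ 47985.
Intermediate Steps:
I = 18 (I = 20 - 2 = 18)
g = 72 (g = 4*18 = 72)
u(E, J) = 2*J/(72 + E) (u(E, J) = (J + J)/(72 + E) = (2*J)/(72 + E) = 2*J/(72 + E))
47985 + u(62 - 1*(-79), -23) = 47985 + 2*(-23)/(72 + (62 - 1*(-79))) = 47985 + 2*(-23)/(72 + (62 + 79)) = 47985 + 2*(-23)/(72 + 141) = 47985 + 2*(-23)/213 = 47985 + 2*(-23)*(1/213) = 47985 - 46/213 = 10220759/213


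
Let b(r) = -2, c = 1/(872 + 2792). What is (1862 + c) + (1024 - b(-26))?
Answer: 10581633/3664 ≈ 2888.0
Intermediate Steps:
c = 1/3664 ≈ 0.00027293
(1862 + c) + (1024 - b(-26)) = (1862 + 1/3664) + (1024 - 1*(-2)) = 6822369/3664 + (1024 + 2) = 6822369/3664 + 1026 = 10581633/3664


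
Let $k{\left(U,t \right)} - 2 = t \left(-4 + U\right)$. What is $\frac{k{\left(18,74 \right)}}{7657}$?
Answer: $\frac{1038}{7657} \approx 0.13556$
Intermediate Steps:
$k{\left(U,t \right)} = 2 + t \left(-4 + U\right)$
$\frac{k{\left(18,74 \right)}}{7657} = \frac{2 - 296 + 18 \cdot 74}{7657} = \left(2 - 296 + 1332\right) \frac{1}{7657} = 1038 \cdot \frac{1}{7657} = \frac{1038}{7657}$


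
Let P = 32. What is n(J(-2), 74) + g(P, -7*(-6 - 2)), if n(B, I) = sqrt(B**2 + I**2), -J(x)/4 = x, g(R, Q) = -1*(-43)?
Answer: 43 + 2*sqrt(1385) ≈ 117.43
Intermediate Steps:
g(R, Q) = 43
J(x) = -4*x
n(J(-2), 74) + g(P, -7*(-6 - 2)) = sqrt((-4*(-2))**2 + 74**2) + 43 = sqrt(8**2 + 5476) + 43 = sqrt(64 + 5476) + 43 = sqrt(5540) + 43 = 2*sqrt(1385) + 43 = 43 + 2*sqrt(1385)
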